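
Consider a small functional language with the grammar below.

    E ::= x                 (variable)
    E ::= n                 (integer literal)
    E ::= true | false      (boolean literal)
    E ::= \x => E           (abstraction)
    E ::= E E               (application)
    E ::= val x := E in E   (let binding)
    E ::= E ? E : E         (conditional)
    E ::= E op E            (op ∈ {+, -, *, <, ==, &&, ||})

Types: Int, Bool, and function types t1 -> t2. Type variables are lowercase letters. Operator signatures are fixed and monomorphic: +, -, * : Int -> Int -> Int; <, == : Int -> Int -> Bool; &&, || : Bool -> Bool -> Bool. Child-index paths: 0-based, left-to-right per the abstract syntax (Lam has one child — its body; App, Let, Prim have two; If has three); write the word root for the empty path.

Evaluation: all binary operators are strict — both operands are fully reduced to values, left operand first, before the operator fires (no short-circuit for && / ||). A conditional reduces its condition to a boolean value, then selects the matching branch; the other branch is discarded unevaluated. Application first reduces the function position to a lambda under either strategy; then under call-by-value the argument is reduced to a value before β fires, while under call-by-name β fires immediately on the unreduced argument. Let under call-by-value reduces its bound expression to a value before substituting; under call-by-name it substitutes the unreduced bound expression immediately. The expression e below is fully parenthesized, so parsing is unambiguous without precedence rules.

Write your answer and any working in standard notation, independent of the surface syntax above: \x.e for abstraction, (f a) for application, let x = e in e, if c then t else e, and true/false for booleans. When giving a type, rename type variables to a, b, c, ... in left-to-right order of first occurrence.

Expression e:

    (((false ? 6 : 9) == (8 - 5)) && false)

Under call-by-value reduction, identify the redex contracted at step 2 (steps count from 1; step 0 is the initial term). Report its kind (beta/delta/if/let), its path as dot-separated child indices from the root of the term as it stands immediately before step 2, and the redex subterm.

Answer: delta at 0.1 : (8 - 5)

Working:
step 0: (((if false then 6 else 9) == (8 - 5)) && false)
step 1: [if@0.0] ((9 == (8 - 5)) && false)
step 2: [delta@0.1] ((9 == 3) && false)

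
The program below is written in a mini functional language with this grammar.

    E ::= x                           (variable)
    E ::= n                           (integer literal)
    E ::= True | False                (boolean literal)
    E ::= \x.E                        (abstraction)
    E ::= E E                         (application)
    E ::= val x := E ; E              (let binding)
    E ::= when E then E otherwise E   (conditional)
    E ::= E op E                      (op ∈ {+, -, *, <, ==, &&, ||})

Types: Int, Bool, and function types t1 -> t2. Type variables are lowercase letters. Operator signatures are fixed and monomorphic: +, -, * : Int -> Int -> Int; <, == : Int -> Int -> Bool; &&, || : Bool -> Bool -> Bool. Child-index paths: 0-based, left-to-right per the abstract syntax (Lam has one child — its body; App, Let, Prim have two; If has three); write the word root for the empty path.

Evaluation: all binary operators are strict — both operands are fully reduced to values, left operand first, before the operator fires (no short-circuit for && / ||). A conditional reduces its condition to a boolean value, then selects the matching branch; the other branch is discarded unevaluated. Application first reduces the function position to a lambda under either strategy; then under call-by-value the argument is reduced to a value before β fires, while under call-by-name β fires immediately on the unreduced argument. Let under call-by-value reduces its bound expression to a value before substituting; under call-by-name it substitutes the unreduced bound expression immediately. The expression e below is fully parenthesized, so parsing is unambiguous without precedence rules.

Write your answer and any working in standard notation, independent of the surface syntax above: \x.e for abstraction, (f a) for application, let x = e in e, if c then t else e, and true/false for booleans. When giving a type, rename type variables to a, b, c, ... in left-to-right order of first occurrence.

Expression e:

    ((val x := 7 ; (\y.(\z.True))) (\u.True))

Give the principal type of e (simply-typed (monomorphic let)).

Answer: a -> Bool

Derivation:
let x : Int
\z._ : b -> Bool
\y._ : a -> b -> Bool
\u._ : c -> Bool
  unify a -> b -> Bool ~ (c -> Bool) -> d
  unify a ~ c -> Bool
  unify b -> Bool ~ d
_ _ : b -> Bool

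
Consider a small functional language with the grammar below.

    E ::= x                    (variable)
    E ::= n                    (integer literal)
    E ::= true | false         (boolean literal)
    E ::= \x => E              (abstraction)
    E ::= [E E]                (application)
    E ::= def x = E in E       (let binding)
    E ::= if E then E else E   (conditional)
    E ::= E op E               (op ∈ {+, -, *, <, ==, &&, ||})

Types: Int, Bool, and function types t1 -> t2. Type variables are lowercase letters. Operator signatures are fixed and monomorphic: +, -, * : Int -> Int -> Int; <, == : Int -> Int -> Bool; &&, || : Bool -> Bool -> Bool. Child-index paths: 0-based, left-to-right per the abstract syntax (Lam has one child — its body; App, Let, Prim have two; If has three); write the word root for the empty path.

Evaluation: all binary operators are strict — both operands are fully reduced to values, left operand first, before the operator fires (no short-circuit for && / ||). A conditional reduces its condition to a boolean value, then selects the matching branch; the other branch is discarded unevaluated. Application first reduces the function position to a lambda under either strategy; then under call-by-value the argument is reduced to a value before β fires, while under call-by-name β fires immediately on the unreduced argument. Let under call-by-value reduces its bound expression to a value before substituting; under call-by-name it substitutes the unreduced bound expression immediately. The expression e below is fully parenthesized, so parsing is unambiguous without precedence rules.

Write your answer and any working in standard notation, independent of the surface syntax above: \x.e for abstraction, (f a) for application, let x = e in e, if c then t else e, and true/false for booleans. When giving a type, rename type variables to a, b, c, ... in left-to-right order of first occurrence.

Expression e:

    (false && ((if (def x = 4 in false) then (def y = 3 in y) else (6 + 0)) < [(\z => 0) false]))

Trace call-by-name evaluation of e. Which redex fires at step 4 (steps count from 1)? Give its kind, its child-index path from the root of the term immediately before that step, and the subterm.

Answer: beta at 1.1 : ((\z.0) false)

Trace:
step 0: (false && ((if (let x = 4 in false) then (let y = 3 in y) else (6 + 0)) < ((\z.0) false)))
step 1: [let@1.0.0] (false && ((if false then (let y = 3 in y) else (6 + 0)) < ((\z.0) false)))
step 2: [if@1.0] (false && ((6 + 0) < ((\z.0) false)))
step 3: [delta@1.0] (false && (6 < ((\z.0) false)))
step 4: [beta@1.1] (false && (6 < 0))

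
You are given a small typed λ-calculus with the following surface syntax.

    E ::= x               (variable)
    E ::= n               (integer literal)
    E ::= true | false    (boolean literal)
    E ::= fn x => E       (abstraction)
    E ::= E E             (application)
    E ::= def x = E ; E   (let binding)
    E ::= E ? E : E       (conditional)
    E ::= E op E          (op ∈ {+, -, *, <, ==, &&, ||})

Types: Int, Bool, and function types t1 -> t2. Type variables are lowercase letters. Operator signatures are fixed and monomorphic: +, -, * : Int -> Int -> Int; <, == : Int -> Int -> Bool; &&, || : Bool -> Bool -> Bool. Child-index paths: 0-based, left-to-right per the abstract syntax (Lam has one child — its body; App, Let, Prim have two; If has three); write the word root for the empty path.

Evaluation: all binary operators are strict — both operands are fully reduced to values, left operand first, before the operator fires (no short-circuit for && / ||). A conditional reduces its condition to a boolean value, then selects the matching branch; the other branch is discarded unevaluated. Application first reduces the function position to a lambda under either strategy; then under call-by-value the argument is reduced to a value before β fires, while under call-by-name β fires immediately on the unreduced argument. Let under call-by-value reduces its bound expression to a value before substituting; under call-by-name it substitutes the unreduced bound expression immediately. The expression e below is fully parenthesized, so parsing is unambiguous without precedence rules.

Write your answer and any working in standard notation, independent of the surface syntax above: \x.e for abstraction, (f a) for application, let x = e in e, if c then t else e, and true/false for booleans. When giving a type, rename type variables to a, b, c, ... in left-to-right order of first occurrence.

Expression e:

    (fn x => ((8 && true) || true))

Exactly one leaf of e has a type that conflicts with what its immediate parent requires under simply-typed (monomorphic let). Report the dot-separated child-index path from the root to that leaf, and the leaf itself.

Derivation:
  unify Int ~ Bool
  FAIL: mismatch Int ~ Bool

Answer: 0.0.0 : 8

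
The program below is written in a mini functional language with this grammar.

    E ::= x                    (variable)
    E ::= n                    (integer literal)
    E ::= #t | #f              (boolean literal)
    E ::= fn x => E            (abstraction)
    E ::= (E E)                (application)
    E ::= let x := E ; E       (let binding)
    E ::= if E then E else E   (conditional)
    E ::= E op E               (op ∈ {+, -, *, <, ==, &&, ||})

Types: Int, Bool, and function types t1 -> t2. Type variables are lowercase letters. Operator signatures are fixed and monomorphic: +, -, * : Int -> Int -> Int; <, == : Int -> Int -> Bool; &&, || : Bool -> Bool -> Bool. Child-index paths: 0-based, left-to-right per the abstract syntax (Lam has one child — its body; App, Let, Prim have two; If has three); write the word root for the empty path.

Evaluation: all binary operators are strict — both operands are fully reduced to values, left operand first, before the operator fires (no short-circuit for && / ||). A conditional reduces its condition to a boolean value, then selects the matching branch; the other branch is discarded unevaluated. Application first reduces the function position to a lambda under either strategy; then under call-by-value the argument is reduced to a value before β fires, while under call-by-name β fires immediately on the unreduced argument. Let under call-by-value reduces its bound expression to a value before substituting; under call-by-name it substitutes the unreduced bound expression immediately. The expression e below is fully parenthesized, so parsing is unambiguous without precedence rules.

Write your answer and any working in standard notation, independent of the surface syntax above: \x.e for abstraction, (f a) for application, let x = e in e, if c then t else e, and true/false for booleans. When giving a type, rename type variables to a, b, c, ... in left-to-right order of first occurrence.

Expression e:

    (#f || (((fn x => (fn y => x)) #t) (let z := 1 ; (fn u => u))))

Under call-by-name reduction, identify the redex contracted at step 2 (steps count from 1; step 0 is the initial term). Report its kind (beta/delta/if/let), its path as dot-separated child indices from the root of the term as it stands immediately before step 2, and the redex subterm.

Answer: beta at 1 : ((\y.true) (let z = 1 in (\u.u)))

Derivation:
step 0: (false || (((\x.(\y.x)) true) (let z = 1 in (\u.u))))
step 1: [beta@1.0] (false || ((\y.true) (let z = 1 in (\u.u))))
step 2: [beta@1] (false || true)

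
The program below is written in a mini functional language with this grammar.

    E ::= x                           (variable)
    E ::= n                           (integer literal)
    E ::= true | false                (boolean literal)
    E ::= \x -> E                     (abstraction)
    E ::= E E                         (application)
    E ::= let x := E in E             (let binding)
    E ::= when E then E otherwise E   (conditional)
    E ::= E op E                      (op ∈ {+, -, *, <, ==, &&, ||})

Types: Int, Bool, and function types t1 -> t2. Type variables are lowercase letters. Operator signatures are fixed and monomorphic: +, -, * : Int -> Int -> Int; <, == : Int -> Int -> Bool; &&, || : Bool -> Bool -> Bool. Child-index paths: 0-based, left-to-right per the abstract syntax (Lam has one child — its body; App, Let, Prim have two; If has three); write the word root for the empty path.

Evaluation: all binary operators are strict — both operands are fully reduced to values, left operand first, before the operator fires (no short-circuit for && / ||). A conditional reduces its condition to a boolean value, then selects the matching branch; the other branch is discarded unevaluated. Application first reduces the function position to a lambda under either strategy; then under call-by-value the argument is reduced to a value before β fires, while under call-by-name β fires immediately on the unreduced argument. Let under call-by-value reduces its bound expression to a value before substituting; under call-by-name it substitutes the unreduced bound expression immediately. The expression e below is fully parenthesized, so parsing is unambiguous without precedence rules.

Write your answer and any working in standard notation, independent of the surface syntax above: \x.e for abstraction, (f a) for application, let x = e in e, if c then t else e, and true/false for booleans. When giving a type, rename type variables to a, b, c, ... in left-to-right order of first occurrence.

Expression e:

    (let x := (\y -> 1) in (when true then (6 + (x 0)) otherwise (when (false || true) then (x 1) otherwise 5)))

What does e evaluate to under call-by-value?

Trace:
step 0: (let x = (\y.1) in (if true then (6 + (x 0)) else (if (false || true) then (x 1) else 5)))
step 1: [let@root] (if true then (6 + ((\y.1) 0)) else (if (false || true) then ((\y.1) 1) else 5))
step 2: [if@root] (6 + ((\y.1) 0))
step 3: [beta@1] (6 + 1)
step 4: [delta@root] 7

Answer: 7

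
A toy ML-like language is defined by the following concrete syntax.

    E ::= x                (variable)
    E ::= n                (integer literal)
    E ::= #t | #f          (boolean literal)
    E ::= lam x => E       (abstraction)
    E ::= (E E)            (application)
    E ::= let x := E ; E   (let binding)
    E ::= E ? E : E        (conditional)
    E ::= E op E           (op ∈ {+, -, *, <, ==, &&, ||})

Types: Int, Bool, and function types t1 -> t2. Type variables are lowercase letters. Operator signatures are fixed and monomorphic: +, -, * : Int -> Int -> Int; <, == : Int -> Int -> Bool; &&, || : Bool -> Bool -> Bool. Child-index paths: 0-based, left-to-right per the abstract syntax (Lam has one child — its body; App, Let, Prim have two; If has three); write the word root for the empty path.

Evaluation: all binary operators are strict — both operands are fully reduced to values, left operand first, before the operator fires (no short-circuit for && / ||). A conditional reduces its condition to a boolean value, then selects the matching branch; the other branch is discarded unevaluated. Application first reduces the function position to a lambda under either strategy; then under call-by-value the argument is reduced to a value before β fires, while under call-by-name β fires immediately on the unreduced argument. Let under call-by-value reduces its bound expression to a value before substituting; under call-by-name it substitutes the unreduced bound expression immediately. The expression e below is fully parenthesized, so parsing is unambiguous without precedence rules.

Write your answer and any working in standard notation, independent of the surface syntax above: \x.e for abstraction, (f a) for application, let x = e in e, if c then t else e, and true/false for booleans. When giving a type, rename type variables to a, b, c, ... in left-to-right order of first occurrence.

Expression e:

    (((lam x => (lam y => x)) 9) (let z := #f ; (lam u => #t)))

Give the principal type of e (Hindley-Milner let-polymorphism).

Working:
x : a
\y._ : b -> a
\x._ : a -> b -> a
  unify a -> b -> a ~ Int -> c
  unify a ~ Int
  unify b -> Int ~ c
_ _ : b -> Int
let z : Bool
\u._ : d -> Bool
  unify b -> Int ~ (d -> Bool) -> e
  unify b ~ d -> Bool
  unify Int ~ e
_ _ : Int

Answer: Int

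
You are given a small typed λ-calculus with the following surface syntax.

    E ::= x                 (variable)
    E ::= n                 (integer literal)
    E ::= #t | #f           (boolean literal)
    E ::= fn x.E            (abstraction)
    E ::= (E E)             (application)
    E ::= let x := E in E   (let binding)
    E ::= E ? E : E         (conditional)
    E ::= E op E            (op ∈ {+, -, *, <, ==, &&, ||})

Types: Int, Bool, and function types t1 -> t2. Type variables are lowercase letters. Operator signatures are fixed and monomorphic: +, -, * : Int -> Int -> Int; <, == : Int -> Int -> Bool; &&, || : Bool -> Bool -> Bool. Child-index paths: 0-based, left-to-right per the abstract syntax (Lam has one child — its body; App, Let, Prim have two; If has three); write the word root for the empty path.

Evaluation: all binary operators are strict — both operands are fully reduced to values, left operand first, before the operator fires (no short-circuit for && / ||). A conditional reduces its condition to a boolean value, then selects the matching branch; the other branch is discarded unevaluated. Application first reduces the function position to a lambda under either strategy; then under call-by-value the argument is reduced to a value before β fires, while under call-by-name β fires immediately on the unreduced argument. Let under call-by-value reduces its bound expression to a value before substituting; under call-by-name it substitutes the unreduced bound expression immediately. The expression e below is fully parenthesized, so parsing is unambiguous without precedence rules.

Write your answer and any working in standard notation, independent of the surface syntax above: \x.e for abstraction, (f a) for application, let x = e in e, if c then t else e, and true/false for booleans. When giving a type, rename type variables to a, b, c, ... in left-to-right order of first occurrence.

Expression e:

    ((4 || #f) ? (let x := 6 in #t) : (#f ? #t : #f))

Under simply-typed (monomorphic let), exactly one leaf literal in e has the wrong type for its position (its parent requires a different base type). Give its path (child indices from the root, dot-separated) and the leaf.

Answer: 0.0 : 4

Trace:
  unify Int ~ Bool
  FAIL: mismatch Int ~ Bool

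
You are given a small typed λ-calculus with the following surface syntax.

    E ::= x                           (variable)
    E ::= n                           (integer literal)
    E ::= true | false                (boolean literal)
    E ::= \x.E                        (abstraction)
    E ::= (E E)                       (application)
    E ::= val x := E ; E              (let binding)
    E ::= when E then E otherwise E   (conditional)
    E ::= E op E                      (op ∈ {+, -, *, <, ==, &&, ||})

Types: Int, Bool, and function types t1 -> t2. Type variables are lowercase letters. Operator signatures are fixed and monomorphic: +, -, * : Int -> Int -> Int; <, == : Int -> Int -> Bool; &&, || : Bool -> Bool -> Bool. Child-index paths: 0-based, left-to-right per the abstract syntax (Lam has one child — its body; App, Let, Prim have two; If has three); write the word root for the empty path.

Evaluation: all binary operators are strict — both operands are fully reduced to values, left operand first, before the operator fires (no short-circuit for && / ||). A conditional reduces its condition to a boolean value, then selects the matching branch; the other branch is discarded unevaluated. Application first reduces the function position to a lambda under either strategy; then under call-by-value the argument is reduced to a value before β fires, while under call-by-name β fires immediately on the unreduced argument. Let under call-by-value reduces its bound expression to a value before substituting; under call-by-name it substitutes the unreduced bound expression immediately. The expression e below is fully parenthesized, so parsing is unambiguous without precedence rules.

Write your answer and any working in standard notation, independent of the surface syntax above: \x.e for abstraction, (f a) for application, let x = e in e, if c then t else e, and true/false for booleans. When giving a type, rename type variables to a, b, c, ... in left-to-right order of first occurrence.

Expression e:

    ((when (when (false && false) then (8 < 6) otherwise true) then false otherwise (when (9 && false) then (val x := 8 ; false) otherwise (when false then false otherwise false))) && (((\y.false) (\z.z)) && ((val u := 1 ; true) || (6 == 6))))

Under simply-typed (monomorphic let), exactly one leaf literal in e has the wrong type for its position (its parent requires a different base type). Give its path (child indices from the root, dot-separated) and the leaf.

Trace:
  unify Bool ~ Bool
  unify Bool ~ Bool
  unify Bool ~ Bool
  unify Int ~ Int
  unify Int ~ Int
  unify Bool ~ Bool
  unify Bool ~ Bool
  unify Int ~ Bool
  FAIL: mismatch Int ~ Bool

Answer: 0.2.0.0 : 9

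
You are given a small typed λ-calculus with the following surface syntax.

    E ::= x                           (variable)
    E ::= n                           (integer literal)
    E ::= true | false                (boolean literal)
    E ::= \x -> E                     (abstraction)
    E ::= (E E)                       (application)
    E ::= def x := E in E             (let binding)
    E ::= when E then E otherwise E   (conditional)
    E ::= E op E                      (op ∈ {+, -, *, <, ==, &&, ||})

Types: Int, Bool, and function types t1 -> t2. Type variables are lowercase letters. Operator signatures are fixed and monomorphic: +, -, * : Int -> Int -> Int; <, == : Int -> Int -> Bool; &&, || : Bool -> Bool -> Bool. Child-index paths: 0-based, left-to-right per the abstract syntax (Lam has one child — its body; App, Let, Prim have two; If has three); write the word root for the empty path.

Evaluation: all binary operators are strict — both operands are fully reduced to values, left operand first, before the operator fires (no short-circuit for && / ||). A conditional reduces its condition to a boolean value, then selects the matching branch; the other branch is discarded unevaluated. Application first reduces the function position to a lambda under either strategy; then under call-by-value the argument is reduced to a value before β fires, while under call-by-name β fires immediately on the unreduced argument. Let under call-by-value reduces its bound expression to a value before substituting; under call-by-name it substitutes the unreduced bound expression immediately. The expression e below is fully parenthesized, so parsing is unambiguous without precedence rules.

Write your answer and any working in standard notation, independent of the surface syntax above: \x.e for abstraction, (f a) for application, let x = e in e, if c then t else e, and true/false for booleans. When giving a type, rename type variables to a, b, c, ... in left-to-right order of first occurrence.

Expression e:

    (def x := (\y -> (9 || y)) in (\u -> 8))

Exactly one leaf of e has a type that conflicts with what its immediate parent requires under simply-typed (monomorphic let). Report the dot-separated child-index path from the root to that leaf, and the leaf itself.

Answer: 0.0.0 : 9

Working:
  unify Int ~ Bool
  FAIL: mismatch Int ~ Bool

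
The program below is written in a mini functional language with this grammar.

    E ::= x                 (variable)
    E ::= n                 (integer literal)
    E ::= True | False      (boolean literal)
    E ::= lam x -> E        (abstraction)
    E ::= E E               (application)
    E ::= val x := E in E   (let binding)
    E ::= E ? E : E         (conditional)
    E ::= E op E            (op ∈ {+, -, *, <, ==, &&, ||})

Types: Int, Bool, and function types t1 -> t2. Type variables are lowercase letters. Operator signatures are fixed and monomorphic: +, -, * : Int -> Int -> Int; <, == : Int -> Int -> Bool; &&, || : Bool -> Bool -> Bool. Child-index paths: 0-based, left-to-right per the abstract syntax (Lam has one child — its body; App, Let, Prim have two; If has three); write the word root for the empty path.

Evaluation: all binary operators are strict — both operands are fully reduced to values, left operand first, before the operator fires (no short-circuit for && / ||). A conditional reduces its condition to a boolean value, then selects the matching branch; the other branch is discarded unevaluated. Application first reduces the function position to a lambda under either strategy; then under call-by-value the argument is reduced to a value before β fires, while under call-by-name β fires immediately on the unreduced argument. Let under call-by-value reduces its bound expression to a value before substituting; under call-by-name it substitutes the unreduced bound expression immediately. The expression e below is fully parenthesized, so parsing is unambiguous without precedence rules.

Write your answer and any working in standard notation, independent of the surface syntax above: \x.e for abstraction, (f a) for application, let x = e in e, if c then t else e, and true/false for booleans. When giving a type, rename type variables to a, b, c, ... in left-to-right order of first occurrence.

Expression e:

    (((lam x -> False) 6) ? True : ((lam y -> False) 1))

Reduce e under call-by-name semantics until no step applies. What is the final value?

Derivation:
step 0: (if ((\x.false) 6) then true else ((\y.false) 1))
step 1: [beta@0] (if false then true else ((\y.false) 1))
step 2: [if@root] ((\y.false) 1)
step 3: [beta@root] false

Answer: false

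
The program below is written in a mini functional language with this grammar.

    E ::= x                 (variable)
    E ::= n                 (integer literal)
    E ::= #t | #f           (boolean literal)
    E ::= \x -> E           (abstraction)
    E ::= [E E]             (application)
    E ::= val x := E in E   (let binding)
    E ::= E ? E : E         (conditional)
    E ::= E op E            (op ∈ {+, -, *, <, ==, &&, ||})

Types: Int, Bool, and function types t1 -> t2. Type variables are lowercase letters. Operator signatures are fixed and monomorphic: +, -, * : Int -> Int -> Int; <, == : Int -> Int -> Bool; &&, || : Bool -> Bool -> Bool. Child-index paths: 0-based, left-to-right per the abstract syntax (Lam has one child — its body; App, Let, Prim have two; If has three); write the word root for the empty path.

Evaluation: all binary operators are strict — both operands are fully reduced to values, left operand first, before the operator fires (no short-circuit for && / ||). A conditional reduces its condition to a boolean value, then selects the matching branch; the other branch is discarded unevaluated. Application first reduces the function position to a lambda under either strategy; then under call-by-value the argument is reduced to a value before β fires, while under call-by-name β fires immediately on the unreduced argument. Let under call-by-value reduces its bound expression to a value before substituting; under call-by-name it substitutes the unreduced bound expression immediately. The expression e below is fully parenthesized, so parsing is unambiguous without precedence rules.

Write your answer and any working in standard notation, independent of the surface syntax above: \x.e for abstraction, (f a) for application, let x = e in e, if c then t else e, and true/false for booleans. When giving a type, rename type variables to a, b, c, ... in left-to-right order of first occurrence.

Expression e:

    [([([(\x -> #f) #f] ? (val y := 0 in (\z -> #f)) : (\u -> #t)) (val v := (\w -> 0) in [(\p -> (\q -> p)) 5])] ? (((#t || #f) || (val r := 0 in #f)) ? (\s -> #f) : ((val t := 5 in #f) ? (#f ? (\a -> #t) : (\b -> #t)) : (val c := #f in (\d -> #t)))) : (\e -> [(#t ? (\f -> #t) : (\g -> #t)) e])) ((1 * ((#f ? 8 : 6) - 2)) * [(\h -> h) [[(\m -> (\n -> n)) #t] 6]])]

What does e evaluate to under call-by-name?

Answer: false

Derivation:
step 0: ((if ((if ((\x.false) false) then (let y = 0 in (\z.false)) else (\u.true)) (let v = (\w.0) in ((\p.(\q.p)) 5))) then (if ((true || false) || (let r = 0 in false)) then (\s.false) else (if (let t = 5 in false) then (if false then (\a.true) else (\b.true)) else (let c = false in (\d.true)))) else (\e.((if true then (\f.true) else (\g.true)) e))) ((1 * ((if false then 8 else 6) - 2)) * ((\h.h) (((\m.(\n.n)) true) 6))))
step 1: [beta@0.0.0.0] ((if ((if false then (let y = 0 in (\z.false)) else (\u.true)) (let v = (\w.0) in ((\p.(\q.p)) 5))) then (if ((true || false) || (let r = 0 in false)) then (\s.false) else (if (let t = 5 in false) then (if false then (\a.true) else (\b.true)) else (let c = false in (\d.true)))) else (\e.((if true then (\f.true) else (\g.true)) e))) ((1 * ((if false then 8 else 6) - 2)) * ((\h.h) (((\m.(\n.n)) true) 6))))
step 2: [if@0.0.0] ((if ((\u.true) (let v = (\w.0) in ((\p.(\q.p)) 5))) then (if ((true || false) || (let r = 0 in false)) then (\s.false) else (if (let t = 5 in false) then (if false then (\a.true) else (\b.true)) else (let c = false in (\d.true)))) else (\e.((if true then (\f.true) else (\g.true)) e))) ((1 * ((if false then 8 else 6) - 2)) * ((\h.h) (((\m.(\n.n)) true) 6))))
step 3: [beta@0.0] ((if true then (if ((true || false) || (let r = 0 in false)) then (\s.false) else (if (let t = 5 in false) then (if false then (\a.true) else (\b.true)) else (let c = false in (\d.true)))) else (\e.((if true then (\f.true) else (\g.true)) e))) ((1 * ((if false then 8 else 6) - 2)) * ((\h.h) (((\m.(\n.n)) true) 6))))
step 4: [if@0] ((if ((true || false) || (let r = 0 in false)) then (\s.false) else (if (let t = 5 in false) then (if false then (\a.true) else (\b.true)) else (let c = false in (\d.true)))) ((1 * ((if false then 8 else 6) - 2)) * ((\h.h) (((\m.(\n.n)) true) 6))))
step 5: [delta@0.0.0] ((if (true || (let r = 0 in false)) then (\s.false) else (if (let t = 5 in false) then (if false then (\a.true) else (\b.true)) else (let c = false in (\d.true)))) ((1 * ((if false then 8 else 6) - 2)) * ((\h.h) (((\m.(\n.n)) true) 6))))
step 6: [let@0.0.1] ((if (true || false) then (\s.false) else (if (let t = 5 in false) then (if false then (\a.true) else (\b.true)) else (let c = false in (\d.true)))) ((1 * ((if false then 8 else 6) - 2)) * ((\h.h) (((\m.(\n.n)) true) 6))))
step 7: [delta@0.0] ((if true then (\s.false) else (if (let t = 5 in false) then (if false then (\a.true) else (\b.true)) else (let c = false in (\d.true)))) ((1 * ((if false then 8 else 6) - 2)) * ((\h.h) (((\m.(\n.n)) true) 6))))
step 8: [if@0] ((\s.false) ((1 * ((if false then 8 else 6) - 2)) * ((\h.h) (((\m.(\n.n)) true) 6))))
step 9: [beta@root] false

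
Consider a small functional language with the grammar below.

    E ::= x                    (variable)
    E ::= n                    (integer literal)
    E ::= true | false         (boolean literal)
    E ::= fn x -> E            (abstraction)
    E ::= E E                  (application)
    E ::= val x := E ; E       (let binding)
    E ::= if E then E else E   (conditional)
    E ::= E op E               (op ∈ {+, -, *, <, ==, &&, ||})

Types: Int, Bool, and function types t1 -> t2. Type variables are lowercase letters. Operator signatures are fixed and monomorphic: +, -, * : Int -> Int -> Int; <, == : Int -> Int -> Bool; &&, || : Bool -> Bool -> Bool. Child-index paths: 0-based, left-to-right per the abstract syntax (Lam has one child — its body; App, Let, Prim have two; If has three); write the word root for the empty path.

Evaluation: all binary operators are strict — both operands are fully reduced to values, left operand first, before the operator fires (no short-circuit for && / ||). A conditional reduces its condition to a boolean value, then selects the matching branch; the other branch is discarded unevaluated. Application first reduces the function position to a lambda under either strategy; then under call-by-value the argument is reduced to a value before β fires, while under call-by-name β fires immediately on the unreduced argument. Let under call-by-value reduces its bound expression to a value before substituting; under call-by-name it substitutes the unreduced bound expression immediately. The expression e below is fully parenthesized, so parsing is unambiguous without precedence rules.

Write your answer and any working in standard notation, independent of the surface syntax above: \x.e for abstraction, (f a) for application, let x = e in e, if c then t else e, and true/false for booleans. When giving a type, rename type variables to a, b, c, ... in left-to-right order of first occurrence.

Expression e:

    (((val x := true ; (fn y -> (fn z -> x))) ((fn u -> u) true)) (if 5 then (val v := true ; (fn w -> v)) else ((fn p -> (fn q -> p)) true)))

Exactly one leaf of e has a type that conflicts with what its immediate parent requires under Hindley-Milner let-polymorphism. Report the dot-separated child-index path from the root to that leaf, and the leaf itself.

Derivation:
let x : Bool
x : Bool
\z._ : b -> Bool
\y._ : a -> b -> Bool
u : c
\u._ : c -> c
  unify c -> c ~ Bool -> d
  unify c ~ Bool
  unify Bool ~ d
_ _ : Bool
  unify a -> b -> Bool ~ Bool -> e
  unify a ~ Bool
  unify b -> Bool ~ e
_ _ : b -> Bool
  unify Int ~ Bool
  FAIL: mismatch Int ~ Bool

Answer: 1.0 : 5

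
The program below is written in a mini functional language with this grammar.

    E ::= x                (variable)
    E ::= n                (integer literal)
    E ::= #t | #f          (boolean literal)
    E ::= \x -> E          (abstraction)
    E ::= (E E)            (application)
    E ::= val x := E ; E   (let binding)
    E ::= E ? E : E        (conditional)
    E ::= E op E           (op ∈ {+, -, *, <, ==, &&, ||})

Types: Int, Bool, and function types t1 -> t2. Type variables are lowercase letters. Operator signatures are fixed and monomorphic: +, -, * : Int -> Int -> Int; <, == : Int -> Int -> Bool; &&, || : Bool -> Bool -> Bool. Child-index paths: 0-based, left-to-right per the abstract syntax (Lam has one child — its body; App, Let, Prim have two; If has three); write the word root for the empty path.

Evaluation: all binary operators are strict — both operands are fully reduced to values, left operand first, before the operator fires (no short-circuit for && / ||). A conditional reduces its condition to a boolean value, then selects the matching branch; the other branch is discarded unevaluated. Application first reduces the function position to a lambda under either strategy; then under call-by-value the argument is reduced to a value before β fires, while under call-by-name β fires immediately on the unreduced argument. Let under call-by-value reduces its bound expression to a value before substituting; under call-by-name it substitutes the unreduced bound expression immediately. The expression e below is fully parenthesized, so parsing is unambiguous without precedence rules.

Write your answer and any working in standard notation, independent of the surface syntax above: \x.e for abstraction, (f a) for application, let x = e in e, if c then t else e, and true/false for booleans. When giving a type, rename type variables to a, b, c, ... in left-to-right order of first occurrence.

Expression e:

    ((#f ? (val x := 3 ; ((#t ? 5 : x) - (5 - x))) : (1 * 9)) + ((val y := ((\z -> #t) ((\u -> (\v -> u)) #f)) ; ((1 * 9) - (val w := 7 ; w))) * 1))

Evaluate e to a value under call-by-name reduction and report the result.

Derivation:
step 0: ((if false then (let x = 3 in ((if true then 5 else x) - (5 - x))) else (1 * 9)) + ((let y = ((\z.true) ((\u.(\v.u)) false)) in ((1 * 9) - (let w = 7 in w))) * 1))
step 1: [if@0] ((1 * 9) + ((let y = ((\z.true) ((\u.(\v.u)) false)) in ((1 * 9) - (let w = 7 in w))) * 1))
step 2: [delta@0] (9 + ((let y = ((\z.true) ((\u.(\v.u)) false)) in ((1 * 9) - (let w = 7 in w))) * 1))
step 3: [let@1.0] (9 + (((1 * 9) - (let w = 7 in w)) * 1))
step 4: [delta@1.0.0] (9 + ((9 - (let w = 7 in w)) * 1))
step 5: [let@1.0.1] (9 + ((9 - 7) * 1))
step 6: [delta@1.0] (9 + (2 * 1))
step 7: [delta@1] (9 + 2)
step 8: [delta@root] 11

Answer: 11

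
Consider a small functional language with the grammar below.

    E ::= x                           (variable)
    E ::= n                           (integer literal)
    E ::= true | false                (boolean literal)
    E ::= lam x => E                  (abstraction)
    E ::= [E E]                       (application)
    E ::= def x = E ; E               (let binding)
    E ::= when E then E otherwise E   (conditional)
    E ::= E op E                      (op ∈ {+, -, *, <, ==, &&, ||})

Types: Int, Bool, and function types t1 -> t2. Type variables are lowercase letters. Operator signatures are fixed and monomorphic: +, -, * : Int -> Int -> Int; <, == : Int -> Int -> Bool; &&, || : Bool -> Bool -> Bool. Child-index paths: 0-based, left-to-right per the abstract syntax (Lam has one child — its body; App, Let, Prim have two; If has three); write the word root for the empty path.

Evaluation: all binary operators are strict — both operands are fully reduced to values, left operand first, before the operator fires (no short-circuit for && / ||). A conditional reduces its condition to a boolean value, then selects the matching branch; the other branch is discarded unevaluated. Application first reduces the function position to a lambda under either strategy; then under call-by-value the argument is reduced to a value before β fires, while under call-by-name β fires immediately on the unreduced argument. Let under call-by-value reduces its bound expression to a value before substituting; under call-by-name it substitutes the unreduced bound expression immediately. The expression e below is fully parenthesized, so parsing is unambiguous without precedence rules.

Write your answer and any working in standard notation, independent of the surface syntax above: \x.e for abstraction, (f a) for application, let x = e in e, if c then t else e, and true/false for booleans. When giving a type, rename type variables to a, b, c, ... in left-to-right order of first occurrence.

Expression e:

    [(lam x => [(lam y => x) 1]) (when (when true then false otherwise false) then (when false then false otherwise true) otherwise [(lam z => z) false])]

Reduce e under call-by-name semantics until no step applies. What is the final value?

Answer: false

Working:
step 0: ((\x.((\y.x) 1)) (if (if true then false else false) then (if false then false else true) else ((\z.z) false)))
step 1: [beta@root] ((\y.(if (if true then false else false) then (if false then false else true) else ((\z.z) false))) 1)
step 2: [beta@root] (if (if true then false else false) then (if false then false else true) else ((\z.z) false))
step 3: [if@0] (if false then (if false then false else true) else ((\z.z) false))
step 4: [if@root] ((\z.z) false)
step 5: [beta@root] false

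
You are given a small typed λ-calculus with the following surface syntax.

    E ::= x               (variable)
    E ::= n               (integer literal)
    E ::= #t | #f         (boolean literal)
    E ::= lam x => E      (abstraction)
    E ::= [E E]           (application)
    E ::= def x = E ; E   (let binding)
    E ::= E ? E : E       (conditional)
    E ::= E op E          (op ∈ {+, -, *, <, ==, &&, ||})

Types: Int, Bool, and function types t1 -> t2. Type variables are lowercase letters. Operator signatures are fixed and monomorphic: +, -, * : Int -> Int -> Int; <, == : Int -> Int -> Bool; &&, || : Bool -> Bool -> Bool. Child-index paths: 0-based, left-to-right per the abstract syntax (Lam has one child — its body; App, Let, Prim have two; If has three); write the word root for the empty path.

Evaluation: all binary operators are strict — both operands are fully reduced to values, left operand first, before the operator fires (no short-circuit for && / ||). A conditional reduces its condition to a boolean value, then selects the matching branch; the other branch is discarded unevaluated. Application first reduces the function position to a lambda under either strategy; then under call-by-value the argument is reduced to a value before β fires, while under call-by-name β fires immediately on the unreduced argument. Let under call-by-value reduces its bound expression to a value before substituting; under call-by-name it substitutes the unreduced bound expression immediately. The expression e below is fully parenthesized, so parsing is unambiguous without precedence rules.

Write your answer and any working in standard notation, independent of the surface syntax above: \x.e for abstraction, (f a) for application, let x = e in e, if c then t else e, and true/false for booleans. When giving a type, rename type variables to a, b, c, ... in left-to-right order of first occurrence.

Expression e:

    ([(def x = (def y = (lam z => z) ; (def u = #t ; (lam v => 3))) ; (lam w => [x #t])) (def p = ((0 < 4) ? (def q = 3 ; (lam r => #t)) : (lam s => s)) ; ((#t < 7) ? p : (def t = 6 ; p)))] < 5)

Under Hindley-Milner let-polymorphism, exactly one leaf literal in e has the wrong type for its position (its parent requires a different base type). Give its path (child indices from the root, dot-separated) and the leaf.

Answer: 0.1.1.0.0 : true

Trace:
z : a
\z._ : a -> a
let y : forall. a -> a
let u : Bool
\v._ : b -> Int
let x : forall. b -> Int
x : d -> Int
  unify d -> Int ~ Bool -> e
  unify d ~ Bool
  unify Int ~ e
_ _ : Int
\w._ : c -> Int
  unify Int ~ Int
  unify Int ~ Int
  unify Bool ~ Bool
let q : Int
\r._ : f -> Bool
s : g
\s._ : g -> g
  unify f -> Bool ~ g -> g
  unify f ~ g
  unify Bool ~ g
let p : Bool -> Bool
  unify Bool ~ Int
  FAIL: mismatch Bool ~ Int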